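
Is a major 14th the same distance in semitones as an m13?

23 semitones (major fourteenth) vs 20 semitones (minor thirteenth): not equal.

No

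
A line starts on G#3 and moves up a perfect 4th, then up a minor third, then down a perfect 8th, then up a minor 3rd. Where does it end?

G3

Up a perfect fourth from G#3: C#4 (5 semitones up).
C#4 up a minor third → E4 (3 semitones).
Down a perfect octave from E4: E3 (12 semitones down).
E3 up a minor third → G3 (3 semitones).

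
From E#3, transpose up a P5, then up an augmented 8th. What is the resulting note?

B##4

Up a perfect fifth from E#3: B#3 (7 semitones up).
An augmented octave up from B#3 is B##4.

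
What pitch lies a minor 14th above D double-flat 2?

Counting seven letter names plus an octave up from D lands on C.
Moving 22 semitones up from Dbb2 (the size of a minor fourteenth) reaches Cbb4.

C double-flat 4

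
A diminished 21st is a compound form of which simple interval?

Subtracting seven from the interval number removes an octave: 21 − 14 = 7.
That makes a diminished twenty-first a compound diminished seventh — 2 octaves plus a diminished seventh.

d7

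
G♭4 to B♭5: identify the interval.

M10

G to B spans three letter names (G-A-B), plus an octave, so the interval is some kind of tenth.
The major tenth spans 16 semitones, and Gb4 to Bb5 is exactly 16 semitones — so this is a major tenth.
(Equivalently, a compound major third: a major third plus an octave.)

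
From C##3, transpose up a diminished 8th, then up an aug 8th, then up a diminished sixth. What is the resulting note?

A5

Up a diminished octave from C##3: C#4 (11 semitones up).
Up an augmented octave from C#4: C##5 (13 semitones up).
C##5 up a diminished sixth → A5 (7 semitones).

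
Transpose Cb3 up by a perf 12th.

Five letters up from C (plus an octave) reaches G.
A perfect twelfth is 19 semitones; 19 semitones up from Cb3 gives Gb4.

Gb4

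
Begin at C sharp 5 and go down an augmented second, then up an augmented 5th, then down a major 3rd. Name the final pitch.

D 5

C#5 down an augmented second → Bb4 (3 semitones).
Bb4 up an augmented fifth → F#5 (8 semitones).
Down a major third from F#5: D5 (4 semitones down).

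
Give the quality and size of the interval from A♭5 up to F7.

A to F spans six letter names (A-B-C-D-E-F), plus an octave, so the interval is some kind of thirteenth.
Counting semitones, Ab5→F7 is 21, which is the major thirteenth.
(Equivalently, a compound major sixth: a major sixth plus an octave.)

major thirteenth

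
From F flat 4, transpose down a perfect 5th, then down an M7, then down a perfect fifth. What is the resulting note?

Fb4 down a perfect fifth → Bbb3 (7 semitones).
Down a major seventh from Bbb3: Cbb3 (11 semitones down).
Cbb3 down a perfect fifth → Fbb2 (7 semitones).

F double-flat 2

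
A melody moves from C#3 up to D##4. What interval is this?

A9

C to D spans two letter names (C-D), plus an octave, so the interval is some kind of ninth.
C#3 to D##4 spans 15 semitones — one semitone wider than the major ninth (14) — giving an augmented ninth.
(Equivalently, a compound augmented second: an augmented second plus an octave.)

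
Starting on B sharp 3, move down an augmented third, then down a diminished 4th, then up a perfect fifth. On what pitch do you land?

Down an augmented third from B#3: G3 (5 semitones down).
A diminished fourth down from G3 is D#3.
D#3 up a perfect fifth → A#3 (7 semitones).

A sharp 3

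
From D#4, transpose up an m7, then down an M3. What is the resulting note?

A4

Up a minor seventh from D#4: C#5 (10 semitones up).
A major third down from C#5 is A4.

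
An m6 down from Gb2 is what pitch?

The sixth takes the letter from G down to B.
Moving 8 semitones down from Gb2 (the size of a minor sixth) reaches Bb1.

Bb1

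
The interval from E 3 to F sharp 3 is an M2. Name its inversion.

m7

The rule of nine gives the new number: 9 − 2 = 7, so a second becomes a seventh.
Quality inverts too: major becomes minor. That makes the inversion a minor seventh.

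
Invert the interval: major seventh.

m2

Inverted interval numbers add to nine, so a seventh pairs with a second (7 + 2 = 9).
Quality inverts too: major becomes minor. That makes the inversion a minor second.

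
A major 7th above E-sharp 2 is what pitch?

Counting seven letter names up from E lands on D.
A major seventh spans 11 semitones, so from E#2 the target pitch is D##3.

D-double-sharp 3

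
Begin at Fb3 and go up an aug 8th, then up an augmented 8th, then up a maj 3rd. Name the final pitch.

Fb3 up an augmented octave → F4 (13 semitones).
An augmented octave up from F4 is F#5.
F#5 up a major third → A#5 (4 semitones).

A#5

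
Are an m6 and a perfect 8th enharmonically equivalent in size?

A minor sixth spans 8 semitones; a perfect octave spans 12 semitones. They differ by 4.

No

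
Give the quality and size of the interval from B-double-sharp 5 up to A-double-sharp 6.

minor seventh

B to A spans seven letter names (B-C-D-E-F-G-A), so the interval is some kind of seventh.
At 10 semitones, B##5→A##6 falls one short of a major seventh: minor.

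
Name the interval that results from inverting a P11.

First reduce the compound perfect eleventh to its simple form, a perfect fourth.
Inverted interval numbers add to nine, so a fourth pairs with a fifth (4 + 5 = 9).
And perfect stays perfect under inversion, so we get a perfect fifth.

perfect fifth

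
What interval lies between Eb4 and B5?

augmented 12th

E to B spans five letter names (E-F-G-A-B), plus an octave: a twelfth.
Eb4 to B5 spans 20 semitones — one semitone wider than the perfect twelfth (19) — giving an augmented twelfth.
(Equivalently, a compound augmented fifth: an augmented fifth plus an octave.)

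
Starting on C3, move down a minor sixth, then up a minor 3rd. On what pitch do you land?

A minor sixth down from C3 is E2.
E2 up a minor third → G2 (3 semitones).

G2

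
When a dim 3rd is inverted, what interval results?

Interval numbers invert to sum to nine: 3 + 6 = 9, so a third inverts to a sixth.
The quality also flips — diminished becomes augmented — giving an augmented sixth.

augmented sixth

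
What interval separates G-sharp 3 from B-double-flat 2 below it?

Descending from G#3 to Bbb2 is the same interval as ascending Bbb2 to G#3.
B to G spans six letter names (B-C-D-E-F-G), so the interval is some kind of sixth.
The major sixth is 9 semitones; here we have 11, two semitones wider: doubly augmented.

doubly augmented sixth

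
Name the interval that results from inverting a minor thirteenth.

First reduce the compound minor thirteenth to its simple form, a minor sixth.
The rule of nine gives the new number: 9 − 6 = 3, so a sixth becomes a third.
Quality inverts too: minor becomes major. That makes the inversion a major third.

major 3rd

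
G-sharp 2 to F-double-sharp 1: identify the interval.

Descending from G#2 to F##1 is the same interval as ascending F##1 to G#2.
F to G spans two letter names (F-G), plus an octave — that makes it a ninth of some quality.
A major ninth would be 14 semitones, but F##1 to G#2 is 13 — one semitone narrower, making it a minor ninth.
(Equivalently, a compound minor second: a minor second plus an octave.)

m9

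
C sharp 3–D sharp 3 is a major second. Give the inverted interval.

m7

The rule of nine gives the new number: 9 − 2 = 7, so a second becomes a seventh.
The quality also flips — major becomes minor — giving a minor seventh.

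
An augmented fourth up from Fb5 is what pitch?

Bb5

Counting four letter names up from F lands on B.
Moving 6 semitones up from Fb5 (the size of an augmented fourth) reaches Bb5.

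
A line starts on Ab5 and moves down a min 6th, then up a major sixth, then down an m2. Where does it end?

G#5

Down a minor sixth from Ab5: C5 (8 semitones down).
C5 up a major sixth → A5 (9 semitones).
A minor second down from A5 is G#5.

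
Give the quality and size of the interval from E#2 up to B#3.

perfect twelfth

E to B spans five letter names (E-F-G-A-B), plus an octave — that makes it a twelfth of some quality.
The perfect twelfth spans 19 semitones, and E#2 to B#3 is exactly 19 semitones — so this is a perfect twelfth.
(Equivalently, a compound perfect fifth: a perfect fifth plus an octave.)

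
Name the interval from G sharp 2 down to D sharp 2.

P4

Descending from G#2 to D#2 is the same interval as ascending D#2 to G#2.
D to G spans four letter names (D-E-F-G): a fourth.
D#2 to G#2 is 5 semitones, matching the perfect fourth exactly, so the quality is perfect.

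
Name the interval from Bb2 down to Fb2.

Descending from Bb2 to Fb2 is the same interval as ascending Fb2 to Bb2.
F to B spans four letter names (F-G-A-B): a fourth.
Fb2 to Bb2 spans 6 semitones — one semitone wider than the perfect fourth (5) — giving an augmented fourth.

augmented fourth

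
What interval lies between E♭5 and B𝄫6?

diminished twelfth

E to B spans five letter names (E-F-G-A-B), plus an octave: a twelfth.
A perfect twelfth would be 19 semitones; Eb5 to Bbb6 is 18, one semitone narrower, so the interval is diminished.
(Equivalently, a compound diminished fifth: a diminished fifth plus an octave.)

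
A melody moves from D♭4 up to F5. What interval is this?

major 10th

D to F spans three letter names (D-E-F), plus an octave: a tenth.
Counting semitones, Db4→F5 is 16, which is the major tenth.
(Equivalently, a compound major third: a major third plus an octave.)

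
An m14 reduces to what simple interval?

m7

Take out an octave (7 from the number): 14 − 7 = 7.
So a minor fourteenth is an octave plus a minor seventh. The quality is unchanged.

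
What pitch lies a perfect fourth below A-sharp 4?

The fourth takes the letter from A down to E.
Moving 5 semitones down from A#4 (the size of a perfect fourth) reaches E#4.

E-sharp 4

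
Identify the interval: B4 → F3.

Descending from B4 to F3 is the same interval as ascending F3 to B4.
F to B spans four letter names (F-G-A-B), plus an octave, so the interval is some kind of eleventh.
A perfect eleventh would be 17 semitones; F3 to B4 is 18, one semitone wider, so the interval is augmented.
(Equivalently, a compound augmented fourth: an augmented fourth plus an octave.)

A11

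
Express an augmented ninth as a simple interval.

Each octave removed subtracts seven from the number: 9 − 7 = 2.
Quality carries through unchanged, so the simple form is an augmented second.

augmented 2nd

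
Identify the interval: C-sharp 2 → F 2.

d4

C to F spans four letter names (C-D-E-F) — that makes it a fourth of some quality.
C#2 to F2 spans 4 semitones — one semitone narrower than the perfect fourth (5) — giving a diminished fourth.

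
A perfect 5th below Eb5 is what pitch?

Five letter names down from E: A.
A perfect fifth spans 7 semitones, so from Eb5 the target pitch is Ab4.

Ab4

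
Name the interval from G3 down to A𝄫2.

augmented seventh

Descending from G3 to Abb2 is the same interval as ascending Abb2 to G3.
A to G spans seven letter names (A-B-C-D-E-F-G) — that makes it a seventh of some quality.
A major seventh would be 11 semitones; Abb2 to G3 is 12, one semitone wider, so the interval is augmented.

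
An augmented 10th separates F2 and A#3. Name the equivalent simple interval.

A3

Each octave removed subtracts seven from the number: 10 − 7 = 3.
That makes an augmented tenth a compound augmented third — an octave plus an augmented third.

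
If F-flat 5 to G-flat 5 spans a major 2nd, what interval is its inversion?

Inverted interval numbers add to nine, so a second pairs with a seventh (2 + 7 = 9).
Quality inverts too: major becomes minor. That makes the inversion a minor seventh.

minor 7th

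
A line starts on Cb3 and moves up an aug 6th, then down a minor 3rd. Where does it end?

Up an augmented sixth from Cb3: A3 (10 semitones up).
A3 down a minor third → F#3 (3 semitones).

F#3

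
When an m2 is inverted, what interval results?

The rule of nine gives the new number: 9 − 2 = 7, so a second becomes a seventh.
The quality also flips — minor becomes major — giving a major seventh.

major seventh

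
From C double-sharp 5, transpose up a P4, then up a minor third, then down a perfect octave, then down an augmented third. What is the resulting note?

F 4

Up a perfect fourth from C##5: F##5 (5 semitones up).
F##5 up a minor third → A#5 (3 semitones).
A perfect octave down from A#5 is A#4.
Down an augmented third from A#4: F4 (5 semitones down).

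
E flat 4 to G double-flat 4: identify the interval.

d3

E to G spans three letter names (E-F-G): a third.
Eb4 to Gbb4 spans 2 semitones — two semitones narrower than the major third (4) — giving a diminished third.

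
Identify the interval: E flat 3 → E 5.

E to E is the same letter name, plus 2 octaves: a fifteenth.
The perfect fifteenth is 24 semitones; here we have 25, one semitone wider: augmented.
(Equivalently, a compound augmented octave: an augmented octave plus an octave.)

A15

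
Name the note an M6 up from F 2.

Six letter names up from F: D.
A major sixth is 9 semitones; 9 semitones up from F2 gives D3.

D 3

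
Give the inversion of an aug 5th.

The rule of nine gives the new number: 9 − 5 = 4, so a fifth becomes a fourth.
The quality also flips — augmented becomes diminished — giving a diminished fourth.

diminished 4th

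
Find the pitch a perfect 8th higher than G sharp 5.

For an octave the letter name doesn't change: still G, an octave up.
A perfect octave spans 12 semitones, so from G#5 the target pitch is G#6.

G sharp 6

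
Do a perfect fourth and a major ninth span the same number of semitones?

No

5 semitones (perfect fourth) vs 14 semitones (major ninth): not equal.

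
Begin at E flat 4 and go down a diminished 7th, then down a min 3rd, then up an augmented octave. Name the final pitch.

A diminished seventh down from Eb4 is F#3.
F#3 down a minor third → D#3 (3 semitones).
D#3 up an augmented octave → D##4 (13 semitones).

D double-sharp 4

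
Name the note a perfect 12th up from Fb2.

Counting five letter names plus an octave up from F lands on C.
Moving 19 semitones up from Fb2 (the size of a perfect twelfth) reaches Cb4.

Cb4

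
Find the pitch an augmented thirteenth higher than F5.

D#7

Counting six letter names plus an octave up from F lands on D.
An augmented thirteenth spans 22 semitones, so from F5 the target pitch is D#7.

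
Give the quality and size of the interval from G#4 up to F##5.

G to F spans seven letter names (G-A-B-C-D-E-F), so the interval is some kind of seventh.
Counting semitones, G#4→F##5 is 11, which is the major seventh.

major seventh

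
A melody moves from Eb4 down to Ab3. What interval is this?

Descending from Eb4 to Ab3 is the same interval as ascending Ab3 to Eb4.
A to E spans five letter names (A-B-C-D-E), so the interval is some kind of fifth.
Counting semitones, Ab3→Eb4 is 7, which is the perfect fifth.

perfect 5th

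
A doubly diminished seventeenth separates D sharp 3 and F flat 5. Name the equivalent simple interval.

Each octave removed subtracts seven from the number: 17 − 14 = 3.
So a doubly diminished seventeenth is 2 octaves plus a doubly diminished third. The quality is unchanged.

doubly diminished 3rd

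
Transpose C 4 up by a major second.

D 4

The second takes the letter from C up to D.
A major second is 2 semitones; 2 semitones up from C4 gives D4.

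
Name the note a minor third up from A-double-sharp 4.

Counting three letter names up from A lands on C.
A minor third is 3 semitones; 3 semitones up from A##4 gives C##5.

C-double-sharp 5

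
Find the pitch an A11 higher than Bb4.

Counting four letter names plus an octave up from B lands on E.
An augmented eleventh spans 18 semitones, so from Bb4 the target pitch is E6.

E6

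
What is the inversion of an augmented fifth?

diminished fourth

Interval numbers invert to sum to nine: 5 + 4 = 9, so a fifth inverts to a fourth.
The quality also flips — augmented becomes diminished — giving a diminished fourth.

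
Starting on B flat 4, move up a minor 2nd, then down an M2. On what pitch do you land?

Bb4 up a minor second → Cb5 (1 semitone).
Cb5 down a major second → Bbb4 (2 semitones).

B double-flat 4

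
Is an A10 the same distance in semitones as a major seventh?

No

An augmented tenth is 17 semitones but a major seventh is 11 semitones — different sizes.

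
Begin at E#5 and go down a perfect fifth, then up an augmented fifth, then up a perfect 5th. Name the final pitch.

B##5

Down a perfect fifth from E#5: A#4 (7 semitones down).
An augmented fifth up from A#4 is E##5.
Up a perfect fifth from E##5: B##5 (7 semitones up).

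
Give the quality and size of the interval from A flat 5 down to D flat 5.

Descending from Ab5 to Db5 is the same interval as ascending Db5 to Ab5.
D to A spans five letter names (D-E-F-G-A), so the interval is some kind of fifth.
Counting semitones, Db5→Ab5 is 7, which is the perfect fifth.

perfect 5th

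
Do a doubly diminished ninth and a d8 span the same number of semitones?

A doubly diminished ninth = 11 semitones = a diminished octave; enharmonically equal.

Yes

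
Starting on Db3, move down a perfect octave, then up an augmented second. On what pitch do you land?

E2

A perfect octave down from Db3 is Db2.
Up an augmented second from Db2: E2 (3 semitones up).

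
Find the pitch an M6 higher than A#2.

F##3

Six letter names up from A: F.
A major sixth spans 9 semitones, so from A#2 the target pitch is F##3.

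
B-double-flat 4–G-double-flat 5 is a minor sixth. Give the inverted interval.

Inverted interval numbers add to nine, so a sixth pairs with a third (6 + 3 = 9).
The quality also flips — minor becomes major — giving a major third.

major third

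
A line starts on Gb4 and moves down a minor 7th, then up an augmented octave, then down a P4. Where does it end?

A minor seventh down from Gb4 is Ab3.
An augmented octave up from Ab3 is A4.
A4 down a perfect fourth → E4 (5 semitones).

E4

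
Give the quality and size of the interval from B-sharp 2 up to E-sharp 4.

P11

B to E spans four letter names (B-C-D-E), plus an octave, so the interval is some kind of eleventh.
B#2 to E#4 is 17 semitones, matching the perfect eleventh exactly, so the quality is perfect.
(Equivalently, a compound perfect fourth: a perfect fourth plus an octave.)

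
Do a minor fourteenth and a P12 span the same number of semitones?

No

22 semitones (minor fourteenth) vs 19 semitones (perfect twelfth): not equal.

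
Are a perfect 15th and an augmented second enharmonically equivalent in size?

24 semitones (perfect fifteenth) vs 3 semitones (augmented second): not equal.

No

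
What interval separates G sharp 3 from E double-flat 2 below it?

Descending from G#3 to Ebb2 is the same interval as ascending Ebb2 to G#3.
E to G spans three letter names (E-F-G), plus an octave — that makes it a tenth of some quality.
A major tenth would be 16 semitones; Ebb2 to G#3 is 18, two semitones wider, so the interval is doubly augmented.
(Equivalently, a compound doubly augmented third: a doubly augmented third plus an octave.)

doubly augmented tenth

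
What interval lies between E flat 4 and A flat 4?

E to A spans four letter names (E-F-G-A) — that makes it a fourth of some quality.
Counting semitones, Eb4→Ab4 is 5, which is the perfect fourth.

perfect fourth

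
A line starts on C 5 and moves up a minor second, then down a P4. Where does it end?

A flat 4

C5 up a minor second → Db5 (1 semitone).
Db5 down a perfect fourth → Ab4 (5 semitones).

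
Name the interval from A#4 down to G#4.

major second

Descending from A#4 to G#4 is the same interval as ascending G#4 to A#4.
G to A spans two letter names (G-A), so the interval is some kind of second.
The major second spans 2 semitones, and G#4 to A#4 is exactly 2 semitones — so this is a major second.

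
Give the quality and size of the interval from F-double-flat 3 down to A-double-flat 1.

Descending from Fbb3 to Abb1 is the same interval as ascending Abb1 to Fbb3.
A to F spans six letter names (A-B-C-D-E-F), plus an octave — that makes it a thirteenth of some quality.
A major thirteenth would be 21 semitones, but Abb1 to Fbb3 is 20 — one semitone narrower, making it a minor thirteenth.
(Equivalently, a compound minor sixth: a minor sixth plus an octave.)

minor 13th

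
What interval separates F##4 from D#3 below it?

major 10th

Descending from F##4 to D#3 is the same interval as ascending D#3 to F##4.
D to F spans three letter names (D-E-F), plus an octave — that makes it a tenth of some quality.
Counting semitones, D#3→F##4 is 16, which is the major tenth.
(Equivalently, a compound major third: a major third plus an octave.)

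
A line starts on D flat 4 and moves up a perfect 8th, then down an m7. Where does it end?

Db4 up a perfect octave → Db5 (12 semitones).
Db5 down a minor seventh → Eb4 (10 semitones).

E flat 4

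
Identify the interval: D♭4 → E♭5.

major ninth

D to E spans two letter names (D-E), plus an octave, so the interval is some kind of ninth.
The major ninth spans 14 semitones, and Db4 to Eb5 is exactly 14 semitones — so this is a major ninth.
(Equivalently, a compound major second: a major second plus an octave.)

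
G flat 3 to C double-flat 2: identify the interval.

augmented 12th

Descending from Gb3 to Cbb2 is the same interval as ascending Cbb2 to Gb3.
C to G spans five letter names (C-D-E-F-G), plus an octave, so the interval is some kind of twelfth.
The perfect twelfth is 19 semitones; here we have 20, one semitone wider: augmented.
(Equivalently, a compound augmented fifth: an augmented fifth plus an octave.)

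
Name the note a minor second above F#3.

Two letter names up from F: G.
A minor second is 1 semitone; 1 semitone up from F#3 gives G3.

G3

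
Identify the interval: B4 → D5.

minor third

B to D spans three letter names (B-C-D), so the interval is some kind of third.
A major third would be 4 semitones, but B4 to D5 is 3 — one semitone narrower, making it a minor third.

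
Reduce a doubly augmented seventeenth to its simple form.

AA3

Each octave removed subtracts seven from the number: 17 − 14 = 3.
So a doubly augmented seventeenth is 2 octaves plus a doubly augmented third. The quality is unchanged.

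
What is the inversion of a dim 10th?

augmented 6th

First reduce the compound diminished tenth to its simple form, a diminished third.
The rule of nine gives the new number: 9 − 3 = 6, so a third becomes a sixth.
And diminished becomes augmented under inversion, so we get an augmented sixth.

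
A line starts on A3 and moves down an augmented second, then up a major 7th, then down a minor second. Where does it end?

A3 down an augmented second → Gb3 (3 semitones).
Up a major seventh from Gb3: F4 (11 semitones up).
Down a minor second from F4: E4 (1 semitone down).

E4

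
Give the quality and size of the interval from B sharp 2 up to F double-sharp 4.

perfect 12th

B to F spans five letter names (B-C-D-E-F), plus an octave, so the interval is some kind of twelfth.
B#2 to F##4 is 19 semitones, matching the perfect twelfth exactly, so the quality is perfect.
(Equivalently, a compound perfect fifth: a perfect fifth plus an octave.)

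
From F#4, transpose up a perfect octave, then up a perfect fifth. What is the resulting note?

Up a perfect octave from F#4: F#5 (12 semitones up).
F#5 up a perfect fifth → C#6 (7 semitones).

C#6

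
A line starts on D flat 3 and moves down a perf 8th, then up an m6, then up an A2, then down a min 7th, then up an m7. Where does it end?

C 3

Down a perfect octave from Db3: Db2 (12 semitones down).
A minor sixth up from Db2 is Bbb2.
An augmented second up from Bbb2 is C3.
C3 down a minor seventh → D2 (10 semitones).
D2 up a minor seventh → C3 (10 semitones).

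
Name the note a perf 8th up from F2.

The letter stays F (same as the start), shifted an octave up.
Moving 12 semitones up from F2 (the size of a perfect octave) reaches F3.

F3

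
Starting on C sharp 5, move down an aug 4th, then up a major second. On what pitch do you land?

A 4

C#5 down an augmented fourth → G4 (6 semitones).
A major second up from G4 is A4.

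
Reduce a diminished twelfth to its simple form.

diminished 5th

Take out an octave (7 from the number): 12 − 7 = 5.
So a diminished twelfth is an octave plus a diminished fifth. The quality is unchanged.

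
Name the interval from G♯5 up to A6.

minor ninth

G to A spans two letter names (G-A), plus an octave, so the interval is some kind of ninth.
G#5 to A6 is 13 semitones, a half step short of the major ninth (14), so this is minor.
(Equivalently, a compound minor second: a minor second plus an octave.)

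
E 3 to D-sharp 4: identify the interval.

E to D spans seven letter names (E-F-G-A-B-C-D) — that makes it a seventh of some quality.
Counting semitones, E3→D#4 is 11, which is the major seventh.

M7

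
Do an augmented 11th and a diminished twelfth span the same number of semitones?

An augmented eleventh spans 18 semitones, and a diminished twelfth also spans 18 semitones — they're enharmonic.

Yes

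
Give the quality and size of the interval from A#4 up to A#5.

P8

A to A is the same letter name, plus an octave — that makes it an octave of some quality.
A#4 to A#5 is 12 semitones, matching the perfect octave exactly, so the quality is perfect.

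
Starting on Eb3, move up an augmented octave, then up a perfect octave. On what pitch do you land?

An augmented octave up from Eb3 is E4.
Up a perfect octave from E4: E5 (12 semitones up).

E5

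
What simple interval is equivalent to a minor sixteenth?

Subtracting seven from the interval number removes an octave: 16 − 14 = 2.
That makes a minor sixteenth a compound minor second — 2 octaves plus a minor second.

minor second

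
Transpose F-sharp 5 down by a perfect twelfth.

The twelfth's letter: F down five letter names plus an octave → B.
A perfect twelfth is 19 semitones; 19 semitones down from F#5 gives B3.

B 3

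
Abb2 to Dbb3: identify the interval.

perfect fourth

A to D spans four letter names (A-B-C-D): a fourth.
The perfect fourth spans 5 semitones, and Abb2 to Dbb3 is exactly 5 semitones — so this is a perfect fourth.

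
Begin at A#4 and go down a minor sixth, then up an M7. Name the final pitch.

A#4 down a minor sixth → C##4 (8 semitones).
A major seventh up from C##4 is B##4.

B##4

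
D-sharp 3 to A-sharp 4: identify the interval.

D to A spans five letter names (D-E-F-G-A), plus an octave — that makes it a twelfth of some quality.
Counting semitones, D#3→A#4 is 19, which is the perfect twelfth.
(Equivalently, a compound perfect fifth: a perfect fifth plus an octave.)

perfect twelfth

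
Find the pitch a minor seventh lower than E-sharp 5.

F-double-sharp 4

Seven letter names down from E: F.
Moving 10 semitones down from E#5 (the size of a minor seventh) reaches F##4.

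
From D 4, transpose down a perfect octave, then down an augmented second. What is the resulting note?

Down a perfect octave from D4: D3 (12 semitones down).
An augmented second down from D3 is Cb3.

C flat 3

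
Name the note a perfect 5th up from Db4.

The fifth takes the letter from D up to A.
A perfect fifth is 7 semitones; 7 semitones up from Db4 gives Ab4.

Ab4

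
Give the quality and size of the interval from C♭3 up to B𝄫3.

minor 7th

C to B spans seven letter names (C-D-E-F-G-A-B), so the interval is some kind of seventh.
At 10 semitones, Cb3→Bbb3 falls one short of a major seventh: minor.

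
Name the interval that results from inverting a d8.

A1

Inverted interval numbers add to nine, so an octave pairs with a unison (8 + 1 = 9).
And diminished becomes augmented under inversion, so we get an augmented unison.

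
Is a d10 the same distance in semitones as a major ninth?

A diminished tenth spans 14 semitones, and a major ninth also spans 14 semitones — they're enharmonic.

Yes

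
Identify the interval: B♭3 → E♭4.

perfect fourth

B to E spans four letter names (B-C-D-E): a fourth.
Bb3 to Eb4 is 5 semitones, matching the perfect fourth exactly, so the quality is perfect.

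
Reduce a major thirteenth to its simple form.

M6

Take out an octave (7 from the number): 13 − 7 = 6.
So a major thirteenth is an octave plus a major sixth. The quality is unchanged.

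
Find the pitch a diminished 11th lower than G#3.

Counting four letter names plus an octave down from G lands on D.
A diminished eleventh is 16 semitones; 16 semitones down from G#3 gives D##2.

D##2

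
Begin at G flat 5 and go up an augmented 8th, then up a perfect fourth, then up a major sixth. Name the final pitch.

Up an augmented octave from Gb5: G6 (13 semitones up).
G6 up a perfect fourth → C7 (5 semitones).
A major sixth up from C7 is A7.

A 7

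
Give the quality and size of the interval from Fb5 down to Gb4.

Descending from Fb5 to Gb4 is the same interval as ascending Gb4 to Fb5.
G to F spans seven letter names (G-A-B-C-D-E-F): a seventh.
Gb4 to Fb5 is 10 semitones, a half step short of the major seventh (11), so this is minor.

minor seventh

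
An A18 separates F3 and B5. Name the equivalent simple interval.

augmented 4th

Each octave removed subtracts seven from the number: 18 − 14 = 4.
That makes an augmented eighteenth a compound augmented fourth — 2 octaves plus an augmented fourth.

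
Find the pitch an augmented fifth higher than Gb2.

Five letter names up from G: D.
An augmented fifth spans 8 semitones, so from Gb2 the target pitch is D3.

D3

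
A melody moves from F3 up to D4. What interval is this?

F to D spans six letter names (F-G-A-B-C-D): a sixth.
Counting semitones, F3→D4 is 9, which is the major sixth.

major sixth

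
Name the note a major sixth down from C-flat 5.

E-double-flat 4

Counting six letter names down from C lands on E.
A major sixth spans 9 semitones, so from Cb5 the target pitch is Ebb4.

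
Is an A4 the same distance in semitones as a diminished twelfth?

6 semitones (augmented fourth) vs 18 semitones (diminished twelfth): not equal.

No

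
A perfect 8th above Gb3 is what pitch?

Gb4

The letter stays G (same as the start), shifted an octave up.
A perfect octave spans 12 semitones, so from Gb3 the target pitch is Gb4.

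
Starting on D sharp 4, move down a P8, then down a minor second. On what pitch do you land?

D#4 down a perfect octave → D#3 (12 semitones).
A minor second down from D#3 is C##3.

C double-sharp 3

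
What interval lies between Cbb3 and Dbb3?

C to D spans two letter names (C-D): a second.
Cbb3 to Dbb3 is 2 semitones, matching the major second exactly, so the quality is major.

major second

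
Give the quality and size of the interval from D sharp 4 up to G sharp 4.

perfect fourth

D to G spans four letter names (D-E-F-G), so the interval is some kind of fourth.
Counting semitones, D#4→G#4 is 5, which is the perfect fourth.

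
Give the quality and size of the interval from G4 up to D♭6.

diminished twelfth

G to D spans five letter names (G-A-B-C-D), plus an octave: a twelfth.
A perfect twelfth would be 19 semitones; G4 to Db6 is 18, one semitone narrower, so the interval is diminished.
(Equivalently, a compound diminished fifth: a diminished fifth plus an octave.)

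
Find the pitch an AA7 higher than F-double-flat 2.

E 3

Seven letter names up from F: E.
A doubly augmented seventh spans 13 semitones, so from Fbb2 the target pitch is E3.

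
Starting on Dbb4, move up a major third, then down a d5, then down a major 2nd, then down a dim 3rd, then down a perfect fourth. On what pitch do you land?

A major third up from Dbb4 is Fb4.
Down a diminished fifth from Fb4: Bb3 (6 semitones down).
A major second down from Bb3 is Ab3.
A diminished third down from Ab3 is F#3.
A perfect fourth down from F#3 is C#3.

C#3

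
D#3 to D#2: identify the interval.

perfect 8th

Descending from D#3 to D#2 is the same interval as ascending D#2 to D#3.
D to D is the same letter name, plus an octave: an octave.
D#2 to D#3 is 12 semitones, matching the perfect octave exactly, so the quality is perfect.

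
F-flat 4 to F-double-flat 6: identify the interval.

d15

F to F is the same letter name, plus 2 octaves: a fifteenth.
Fb4 to Fbb6 spans 23 semitones — one semitone narrower than the perfect fifteenth (24) — giving a diminished fifteenth.
(Equivalently, a compound diminished octave: a diminished octave plus an octave.)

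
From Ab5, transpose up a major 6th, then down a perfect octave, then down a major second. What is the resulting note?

Ab5 up a major sixth → F6 (9 semitones).
Down a perfect octave from F6: F5 (12 semitones down).
F5 down a major second → Eb5 (2 semitones).

Eb5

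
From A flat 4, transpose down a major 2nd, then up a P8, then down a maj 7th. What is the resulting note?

Down a major second from Ab4: Gb4 (2 semitones down).
Gb4 up a perfect octave → Gb5 (12 semitones).
Gb5 down a major seventh → Abb4 (11 semitones).

A double-flat 4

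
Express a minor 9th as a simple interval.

Each octave removed subtracts seven from the number: 9 − 7 = 2.
That makes a minor ninth a compound minor second — an octave plus a minor second.

minor 2nd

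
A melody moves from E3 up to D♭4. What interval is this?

d7

E to D spans seven letter names (E-F-G-A-B-C-D), so the interval is some kind of seventh.
The major seventh is 11 semitones; here we have 9, two semitones narrower: diminished.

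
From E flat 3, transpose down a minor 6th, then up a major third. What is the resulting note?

B 2

Down a minor sixth from Eb3: G2 (8 semitones down).
Up a major third from G2: B2 (4 semitones up).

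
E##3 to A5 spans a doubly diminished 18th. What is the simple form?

Each octave removed subtracts seven from the number: 18 − 14 = 4.
Quality carries through unchanged, so the simple form is a doubly diminished fourth.

dd4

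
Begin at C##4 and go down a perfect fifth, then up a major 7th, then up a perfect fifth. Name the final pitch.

B##4

A perfect fifth down from C##4 is F##3.
Up a major seventh from F##3: E##4 (11 semitones up).
Up a perfect fifth from E##4: B##4 (7 semitones up).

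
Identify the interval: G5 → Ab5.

minor 2nd

G to A spans two letter names (G-A), so the interval is some kind of second.
G5 to Ab5 is 1 semitone, a half step short of the major second (2), so this is minor.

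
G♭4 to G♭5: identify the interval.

G to G is the same letter name, plus an octave — that makes it an octave of some quality.
The perfect octave spans 12 semitones, and Gb4 to Gb5 is exactly 12 semitones — so this is a perfect octave.

perfect octave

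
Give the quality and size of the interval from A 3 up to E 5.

P12

A to E spans five letter names (A-B-C-D-E), plus an octave: a twelfth.
Counting semitones, A3→E5 is 19, which is the perfect twelfth.
(Equivalently, a compound perfect fifth: a perfect fifth plus an octave.)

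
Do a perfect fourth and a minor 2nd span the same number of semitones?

No

A perfect fourth is 5 semitones but a minor second is 1 semitone — different sizes.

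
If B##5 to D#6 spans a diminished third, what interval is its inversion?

The rule of nine gives the new number: 9 − 3 = 6, so a third becomes a sixth.
And diminished becomes augmented under inversion, so we get an augmented sixth.

A6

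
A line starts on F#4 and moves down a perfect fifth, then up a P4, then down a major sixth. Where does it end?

G3

Down a perfect fifth from F#4: B3 (7 semitones down).
A perfect fourth up from B3 is E4.
Down a major sixth from E4: G3 (9 semitones down).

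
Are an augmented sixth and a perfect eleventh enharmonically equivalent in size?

No

An augmented sixth spans 10 semitones; a perfect eleventh spans 17 semitones. They differ by 7.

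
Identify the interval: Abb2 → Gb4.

A to G spans seven letter names (A-B-C-D-E-F-G), plus an octave, so the interval is some kind of fourteenth.
The major fourteenth spans 23 semitones, and Abb2 to Gb4 is exactly 23 semitones — so this is a major fourteenth.
(Equivalently, a compound major seventh: a major seventh plus an octave.)

major fourteenth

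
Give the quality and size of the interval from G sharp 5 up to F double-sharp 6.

G to F spans seven letter names (G-A-B-C-D-E-F), so the interval is some kind of seventh.
Counting semitones, G#5→F##6 is 11, which is the major seventh.

major seventh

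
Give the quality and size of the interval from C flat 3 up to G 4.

C to G spans five letter names (C-D-E-F-G), plus an octave, so the interval is some kind of twelfth.
The perfect twelfth is 19 semitones; here we have 20, one semitone wider: augmented.
(Equivalently, a compound augmented fifth: an augmented fifth plus an octave.)

augmented twelfth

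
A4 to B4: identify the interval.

major 2nd

A to B spans two letter names (A-B): a second.
A4 to B4 is 2 semitones, matching the major second exactly, so the quality is major.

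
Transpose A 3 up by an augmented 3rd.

Counting three letter names up from A lands on C.
An augmented third spans 5 semitones, so from A3 the target pitch is C##4.

C-double-sharp 4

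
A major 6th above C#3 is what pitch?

Six letter names up from C: A.
A major sixth is 9 semitones; 9 semitones up from C#3 gives A#3.

A#3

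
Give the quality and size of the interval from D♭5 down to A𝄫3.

Descending from Db5 to Abb3 is the same interval as ascending Abb3 to Db5.
A to D spans four letter names (A-B-C-D), plus an octave, so the interval is some kind of eleventh.
Abb3 to Db5 spans 18 semitones — one semitone wider than the perfect eleventh (17) — giving an augmented eleventh.
(Equivalently, a compound augmented fourth: an augmented fourth plus an octave.)

augmented eleventh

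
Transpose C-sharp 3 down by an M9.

B 1

Two letters down from C (plus an octave) reaches B.
A major ninth spans 14 semitones, so from C#3 the target pitch is B1.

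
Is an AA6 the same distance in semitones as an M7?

Yes

A doubly augmented sixth spans 11 semitones, and a major seventh also spans 11 semitones — they're enharmonic.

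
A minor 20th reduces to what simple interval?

minor sixth

Each octave removed subtracts seven from the number: 20 − 14 = 6.
Quality carries through unchanged, so the simple form is a minor sixth.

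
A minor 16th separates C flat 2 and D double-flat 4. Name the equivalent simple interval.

minor 2nd

Each octave removed subtracts seven from the number: 16 − 14 = 2.
Quality carries through unchanged, so the simple form is a minor second.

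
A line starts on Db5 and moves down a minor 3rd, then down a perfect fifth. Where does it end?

Eb4

Down a minor third from Db5: Bb4 (3 semitones down).
Bb4 down a perfect fifth → Eb4 (7 semitones).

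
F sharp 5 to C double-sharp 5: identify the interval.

d4

Descending from F#5 to C##5 is the same interval as ascending C##5 to F#5.
C to F spans four letter names (C-D-E-F), so the interval is some kind of fourth.
The perfect fourth is 5 semitones; here we have 4, one semitone narrower: diminished.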